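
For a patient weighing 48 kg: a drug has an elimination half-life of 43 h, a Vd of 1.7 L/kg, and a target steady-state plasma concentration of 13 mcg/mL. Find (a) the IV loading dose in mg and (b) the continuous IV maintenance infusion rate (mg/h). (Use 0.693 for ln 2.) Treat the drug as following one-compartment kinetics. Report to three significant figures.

Total Vd = 1.7 × 48 = 81.60 L
LD = Vd × C = 81.60 × 13 = 1061 mg
CL = 0.693 × Vd / t½ = 0.693 × 81.60 / 43 = 1.315 L/h
Infusion rate = CL × Css = 1.315 × 13 = 17.10 mg/h

(a) 1060 mg; (b) 17.1 mg/h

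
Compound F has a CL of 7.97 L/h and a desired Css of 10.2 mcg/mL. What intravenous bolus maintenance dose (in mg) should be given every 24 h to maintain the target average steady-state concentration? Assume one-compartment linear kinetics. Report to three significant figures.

1950 mg

At steady state, dose per interval replaces the amount cleared in that interval: D/τ = CL·Css.
D = CL × Css × τ = 7.970 × 10.2 × 24 = 1951 mg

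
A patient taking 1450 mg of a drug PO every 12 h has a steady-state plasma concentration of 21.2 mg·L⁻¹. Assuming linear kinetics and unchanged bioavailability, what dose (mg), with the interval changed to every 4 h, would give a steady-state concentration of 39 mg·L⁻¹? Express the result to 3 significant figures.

889 mg

For first-order elimination, Css ∝ F·D/(CL·τ); F and CL are unchanged, so Css ∝ D/τ.
D₂ = D₁ × (Css,target / Css,current) × (τ₂/τ₁) = 1450 × (39/21.2) × (4/12) = 889.2 mg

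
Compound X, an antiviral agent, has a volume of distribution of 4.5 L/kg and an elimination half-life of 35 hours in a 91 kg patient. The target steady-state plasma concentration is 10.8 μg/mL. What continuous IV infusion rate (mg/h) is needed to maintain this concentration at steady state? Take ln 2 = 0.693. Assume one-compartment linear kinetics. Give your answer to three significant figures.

87.6 mg/h

Vd = 4.5 L/kg × 91 kg = 409.5 L
CL = ln 2 · Vd / t½ = 0.693 × 409.5 / 35 = 8.108 L/h
Infusion rate = CL × Css = 8.108 × 10.8 = 87.57 mg/h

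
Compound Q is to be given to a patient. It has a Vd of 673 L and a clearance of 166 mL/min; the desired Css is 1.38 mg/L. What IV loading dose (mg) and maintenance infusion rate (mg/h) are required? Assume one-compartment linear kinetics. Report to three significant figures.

(a) 929 mg; (b) 13.7 mg/h

Loading dose = Vd × C = 673.0 × 1.38 = 928.7 mg
CL = 166 mL/min × 60/1000 = 9.960 L/h
Maintenance infusion rate = CL × Css = 9.960 × 1.38 = 13.74 mg/h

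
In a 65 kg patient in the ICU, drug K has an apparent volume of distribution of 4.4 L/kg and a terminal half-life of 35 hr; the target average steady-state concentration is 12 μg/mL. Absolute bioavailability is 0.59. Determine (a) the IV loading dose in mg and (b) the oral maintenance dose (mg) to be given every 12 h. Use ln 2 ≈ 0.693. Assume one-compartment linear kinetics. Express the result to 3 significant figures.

(a) 3430 mg; (b) 1380 mg

Vd = 4.4 L/kg × 65 kg = 286.0 L
LD = Vd × C = 286.0 × 12 = 3432 mg
CL = 0.693 × Vd / t½ = 0.693 × 286.0 / 35 = 5.663 L/h
D = CL × Css × τ / F = 5.663 × 12 × 12 / 0.59 = 1382 mg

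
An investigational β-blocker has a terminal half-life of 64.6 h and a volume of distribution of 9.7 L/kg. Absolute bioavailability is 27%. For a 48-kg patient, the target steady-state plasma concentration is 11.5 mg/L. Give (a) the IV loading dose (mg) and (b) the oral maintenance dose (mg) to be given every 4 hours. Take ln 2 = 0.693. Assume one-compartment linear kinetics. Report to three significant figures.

(a) 5350 mg; (b) 851 mg

Vd = 9.7 L/kg × 48 kg = 465.6 L
LD = Vd × C = 465.6 × 11.5 = 5354 mg
CL = 0.693 × Vd / t½ = 0.693 × 465.6 / 64.6 = 4.995 L/h
D = CL × Css × τ / F = 4.995 × 11.5 × 4 / 0.27 = 851.0 mg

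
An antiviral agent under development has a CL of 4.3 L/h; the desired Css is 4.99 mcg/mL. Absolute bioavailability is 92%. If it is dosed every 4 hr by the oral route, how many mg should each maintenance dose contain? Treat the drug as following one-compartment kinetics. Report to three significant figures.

D = CL × Css × τ / F = 4.300 × 4.99 × 4 / 0.92 = 93.29 mg

93.3 mg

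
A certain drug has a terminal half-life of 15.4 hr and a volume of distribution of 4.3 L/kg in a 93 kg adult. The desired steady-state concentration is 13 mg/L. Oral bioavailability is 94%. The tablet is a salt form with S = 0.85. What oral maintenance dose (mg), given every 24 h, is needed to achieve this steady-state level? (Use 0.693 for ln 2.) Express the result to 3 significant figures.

7030 mg

Vd = 4.3 L/kg × 93 kg = 399.9 L
CL = ln 2 · Vd / t½ = 0.693 × 399.9 / 15.4 = 18.00 L/h
D = CL × Css × τ / F / S = 18.00 × 13 × 24 / 0.94 / 0.85 = 7029 mg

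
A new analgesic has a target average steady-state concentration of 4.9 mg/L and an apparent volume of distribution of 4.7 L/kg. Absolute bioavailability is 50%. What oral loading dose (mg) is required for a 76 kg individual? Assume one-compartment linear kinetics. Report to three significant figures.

3500 mg

Vd(total) = 76 kg × 4.7 L/kg = 357.2 L
The loading dose fills Vd to the target concentration.
LD = Vd × C / F = 357.2 × 4.900 / 0.5 = 3501 mg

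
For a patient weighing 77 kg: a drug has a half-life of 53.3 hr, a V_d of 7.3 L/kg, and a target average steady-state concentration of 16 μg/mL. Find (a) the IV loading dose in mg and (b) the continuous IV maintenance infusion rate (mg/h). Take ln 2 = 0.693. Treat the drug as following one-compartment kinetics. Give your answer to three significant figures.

Vd = 7.3 L/kg × 77 kg = 562.1 L
LD = Vd × C = 562.1 × 16 = 8994 mg
CL = 0.693 × Vd / t½ = 0.693 × 562.1 / 53.3 = 7.308 L/h
Infusion rate = CL × Css = 7.308 × 16 = 116.9 mg/h

(a) 8990 mg; (b) 117 mg/h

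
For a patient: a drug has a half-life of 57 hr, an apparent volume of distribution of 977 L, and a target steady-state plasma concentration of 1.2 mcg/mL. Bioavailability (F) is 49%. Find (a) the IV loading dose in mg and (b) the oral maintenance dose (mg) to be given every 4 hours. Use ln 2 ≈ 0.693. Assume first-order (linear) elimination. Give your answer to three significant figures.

(a) 1170 mg; (b) 116 mg

LD = Vd × C = 977.0 × 1.2 = 1172 mg
CL = 0.693 × Vd / t½ = 0.693 × 977.0 / 57 = 11.88 L/h
D = CL × Css × τ / F = 11.88 × 1.2 × 4 / 0.49 = 116.4 mg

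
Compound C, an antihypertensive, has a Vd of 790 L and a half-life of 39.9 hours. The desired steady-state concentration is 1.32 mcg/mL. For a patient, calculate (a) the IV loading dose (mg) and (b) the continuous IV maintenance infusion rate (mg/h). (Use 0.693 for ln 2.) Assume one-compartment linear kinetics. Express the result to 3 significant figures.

(a) 1040 mg; (b) 18.1 mg/h

LD = Vd × C = 790.0 × 1.32 = 1043 mg
CL = 0.693 × Vd / t½ = 0.693 × 790.0 / 39.9 = 13.72 L/h
Infusion rate = CL × Css = 13.72 × 1.32 = 18.11 mg/h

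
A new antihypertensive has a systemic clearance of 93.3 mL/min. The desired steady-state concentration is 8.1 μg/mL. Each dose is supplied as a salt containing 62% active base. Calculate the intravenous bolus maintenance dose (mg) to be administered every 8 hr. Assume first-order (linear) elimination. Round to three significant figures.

585 mg

CL = 93.3 mL/min × 60/1000 = 5.598 L/h
At steady state, dose per interval replaces the amount cleared in that interval: S·D/τ = CL·Css.
D = CL × Css × τ / S = 5.598 × 8.1 × 8 / 0.62 = 585.1 mg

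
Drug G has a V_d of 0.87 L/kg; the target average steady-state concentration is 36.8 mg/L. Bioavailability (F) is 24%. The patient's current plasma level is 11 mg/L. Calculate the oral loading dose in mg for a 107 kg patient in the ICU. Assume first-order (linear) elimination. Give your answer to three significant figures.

10000 mg

Total Vd = 0.87 × 107 = 93.09 L
Concentration deficit ΔC = 36.8 − 11 = 25.80 mg/L
LD = Vd × ΔC / F = 93.09 × 25.80 / 0.24 = 10010 mg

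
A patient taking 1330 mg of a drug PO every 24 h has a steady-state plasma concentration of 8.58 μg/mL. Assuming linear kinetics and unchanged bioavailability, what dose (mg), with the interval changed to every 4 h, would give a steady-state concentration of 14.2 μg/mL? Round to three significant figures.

For first-order elimination, Css ∝ F·D/(CL·τ); F and CL are unchanged, so Css ∝ D/τ.
D₂ = D₁ × (Css,target / Css,current) × (τ₂/τ₁) = 1330 × (14.2/8.58) × (4/24) = 366.9 mg

367 mg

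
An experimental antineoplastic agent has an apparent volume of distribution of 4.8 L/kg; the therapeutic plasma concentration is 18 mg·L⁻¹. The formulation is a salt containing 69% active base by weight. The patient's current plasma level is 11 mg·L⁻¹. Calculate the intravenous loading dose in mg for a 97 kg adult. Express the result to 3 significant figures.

Vd(total) = 97 kg × 4.8 L/kg = 465.6 L
The loading dose fills Vd to the target concentration.
Concentration deficit ΔC = 18 − 11 = 7.000 mg/L
LD = Vd × ΔC / S = 465.6 × 7.000 / 0.69 = 4723 mg

4720 mg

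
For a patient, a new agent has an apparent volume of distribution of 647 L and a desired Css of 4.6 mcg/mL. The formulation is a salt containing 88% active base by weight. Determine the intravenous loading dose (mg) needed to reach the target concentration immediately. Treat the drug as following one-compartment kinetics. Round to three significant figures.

3380 mg

LD = Vd × C / S = 647.0 × 4.600 / 0.88 = 3382 mg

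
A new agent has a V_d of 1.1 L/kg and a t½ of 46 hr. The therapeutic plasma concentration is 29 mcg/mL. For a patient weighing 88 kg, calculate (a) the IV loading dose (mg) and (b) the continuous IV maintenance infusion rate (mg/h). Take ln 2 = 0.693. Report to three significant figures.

Vd(total) = 88 kg × 1.1 L/kg = 96.80 L
LD = Vd × C = 96.80 × 29 = 2807 mg
CL = 0.693 × Vd / t½ = 0.693 × 96.80 / 46 = 1.458 L/h
Infusion rate = CL × Css = 1.458 × 29 = 42.28 mg/h

(a) 2810 mg; (b) 42.3 mg/h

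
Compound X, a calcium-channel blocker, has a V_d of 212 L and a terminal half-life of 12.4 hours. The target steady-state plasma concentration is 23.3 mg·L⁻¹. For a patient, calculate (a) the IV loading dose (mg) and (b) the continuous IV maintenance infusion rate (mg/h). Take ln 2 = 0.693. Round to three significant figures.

LD = Vd × C = 212.0 × 23.3 = 4940 mg
CL = 0.693 × Vd / t½ = 0.693 × 212.0 / 12.4 = 11.85 L/h
Infusion rate = CL × Css = 11.85 × 23.3 = 276.1 mg/h

(a) 4940 mg; (b) 276 mg/h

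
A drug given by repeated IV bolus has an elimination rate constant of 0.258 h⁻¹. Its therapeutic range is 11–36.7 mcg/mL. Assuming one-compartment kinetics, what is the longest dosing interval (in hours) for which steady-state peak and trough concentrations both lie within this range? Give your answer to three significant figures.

Between IV bolus doses, concentration decays as C = C₀·e^(−kτ), so C_peak/C_trough = e^(kτ).
τ_max = ln(C_peak/C_trough) / k = ln(36.7/11) / 0.2580 = 1.205 / 0.2580 = 4.671 h

4.67 h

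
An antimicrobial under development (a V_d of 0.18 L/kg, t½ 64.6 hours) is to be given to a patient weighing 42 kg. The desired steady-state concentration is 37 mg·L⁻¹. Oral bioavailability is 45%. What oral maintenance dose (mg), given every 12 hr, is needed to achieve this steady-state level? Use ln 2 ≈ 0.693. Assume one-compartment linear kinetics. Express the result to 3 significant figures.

Vd = 0.18 L/kg × 42 kg = 7.560 L
CL = ln 2 · Vd / t½ = 0.693 × 7.560 / 64.6 = 0.08110 L/h
D = CL × Css × τ / F = 0.08110 × 37 × 12 / 0.45 = 80.02 mg

80.0 mg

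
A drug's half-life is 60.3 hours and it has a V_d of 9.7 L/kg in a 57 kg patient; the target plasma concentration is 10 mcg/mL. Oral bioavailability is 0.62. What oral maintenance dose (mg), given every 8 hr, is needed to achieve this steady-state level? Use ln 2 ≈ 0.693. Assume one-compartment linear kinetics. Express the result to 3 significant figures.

820 mg

Vd(total) = 57 kg × 9.7 L/kg = 552.9 L
CL = 0.693 × Vd / t½ = 0.693 × 552.9 / 60.3 = 6.354 L/h
D = CL × Css × τ / F = 6.354 × 10 × 8 / 0.62 = 819.9 mg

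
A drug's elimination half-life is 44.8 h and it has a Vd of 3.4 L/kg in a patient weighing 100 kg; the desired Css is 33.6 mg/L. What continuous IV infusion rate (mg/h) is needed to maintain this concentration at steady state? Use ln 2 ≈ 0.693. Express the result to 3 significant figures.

177 mg/h

Total Vd = 3.4 × 100 = 340.0 L
CL = ln 2 · Vd / t½ = 0.693 × 340.0 / 44.8 = 5.259 L/h
Infusion rate = CL × Css = 5.259 × 33.6 = 176.7 mg/h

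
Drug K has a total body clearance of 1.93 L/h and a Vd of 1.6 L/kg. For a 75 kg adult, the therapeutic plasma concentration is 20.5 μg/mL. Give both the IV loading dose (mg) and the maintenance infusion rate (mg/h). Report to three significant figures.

Total Vd = 1.6 × 75 = 120.0 L
Loading: fill Vd to C_target → 120.0 L × 20.5 mg/L = 2460 mg
Infusion rate = 1.930 L/h × 20.5 mg/L = 39.57 mg/h

(a) 2460 mg; (b) 39.6 mg/h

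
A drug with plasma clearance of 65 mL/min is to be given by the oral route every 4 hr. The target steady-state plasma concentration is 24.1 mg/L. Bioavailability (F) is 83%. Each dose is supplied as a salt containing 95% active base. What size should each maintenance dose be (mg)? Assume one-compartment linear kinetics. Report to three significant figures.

CL = 65 mL/min = 65 × 0.06 = 3.900 L/h
D = CL × Css × τ / F / S = 3.900 × 24.1 × 4 / 0.83 / 0.95 = 476.8 mg

477 mg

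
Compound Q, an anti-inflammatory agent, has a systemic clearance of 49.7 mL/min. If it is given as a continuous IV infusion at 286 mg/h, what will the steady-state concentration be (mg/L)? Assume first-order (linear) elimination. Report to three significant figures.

95.9 mg/L

CL = 49.7 mL/min = 49.7 × 0.06 = 2.982 L/h
Css = rate / CL = 286 / 2.982 = 95.91 mg/L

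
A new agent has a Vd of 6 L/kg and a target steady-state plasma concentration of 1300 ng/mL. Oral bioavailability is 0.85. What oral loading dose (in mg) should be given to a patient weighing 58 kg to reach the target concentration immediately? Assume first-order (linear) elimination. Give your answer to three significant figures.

Vd(total) = 58 kg × 6 L/kg = 348.0 L
C = 1300 ng/mL = 1.300 mg/L
LD = Vd × C / F = 348.0 × 1.300 / 0.85 = 532.2 mg

532 mg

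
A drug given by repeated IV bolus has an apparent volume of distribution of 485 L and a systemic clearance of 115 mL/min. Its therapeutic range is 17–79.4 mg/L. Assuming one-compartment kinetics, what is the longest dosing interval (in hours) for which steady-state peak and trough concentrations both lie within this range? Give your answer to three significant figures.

CL = 115 mL/min × 60/1000 = 6.900 L/h
k = CL / Vd = 6.900 / 485.0 = 0.01423 h⁻¹
Between IV bolus doses, concentration decays as C = C₀·e^(−kτ), so C_peak/C_trough = e^(kτ).
τ_max = ln(C_peak/C_trough) / k = ln(79.4/17) / 0.01423 = 1.541 / 0.01423 = 108.3 h

108 h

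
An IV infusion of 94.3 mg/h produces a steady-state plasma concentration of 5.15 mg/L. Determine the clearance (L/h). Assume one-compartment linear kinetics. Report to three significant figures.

18.3 L/h

At steady state, infusion rate = CL × Css, so CL = rate / Css.
CL = 94.3 / 5.15 = 18.31 L/h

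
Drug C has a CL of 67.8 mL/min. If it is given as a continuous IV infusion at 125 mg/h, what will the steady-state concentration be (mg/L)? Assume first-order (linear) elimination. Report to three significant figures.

30.7 mg/L

Convert clearance: 67.8 mL/min × 60 min/h ÷ 1000 mL/L = 4.068 L/h
Css = rate / CL = 125 / 4.068 = 30.73 mg/L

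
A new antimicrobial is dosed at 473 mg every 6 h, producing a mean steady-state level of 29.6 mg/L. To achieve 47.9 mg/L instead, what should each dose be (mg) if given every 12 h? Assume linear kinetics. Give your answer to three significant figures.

1530 mg

With linear kinetics, Css is proportional to dose rate (D/τ) at fixed clearance.
D₂ = D₁ × (Css,target / Css,current) × (τ₂/τ₁) = 473 × (47.9/29.6) × (12/6) = 1531 mg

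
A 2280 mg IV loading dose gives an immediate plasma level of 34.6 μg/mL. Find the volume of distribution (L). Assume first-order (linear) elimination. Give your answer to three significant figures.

Immediately after an IV bolus, C₀ = Dose / Vd, so Vd = Dose / C₀.
Vd = 2280 / 34.6 = 65.90 L

65.9 L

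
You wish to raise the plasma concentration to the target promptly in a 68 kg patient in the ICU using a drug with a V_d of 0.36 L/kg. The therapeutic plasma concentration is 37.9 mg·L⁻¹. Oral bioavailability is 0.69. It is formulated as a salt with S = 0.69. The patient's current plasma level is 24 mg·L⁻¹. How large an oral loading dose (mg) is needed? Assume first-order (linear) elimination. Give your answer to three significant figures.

715 mg

Vd = 0.36 L/kg × 68 kg = 24.48 L
Concentration deficit ΔC = 37.9 − 24 = 13.90 mg/L
LD = Vd × ΔC / F / S = 24.48 × 13.90 / 0.69 / 0.69 = 714.7 mg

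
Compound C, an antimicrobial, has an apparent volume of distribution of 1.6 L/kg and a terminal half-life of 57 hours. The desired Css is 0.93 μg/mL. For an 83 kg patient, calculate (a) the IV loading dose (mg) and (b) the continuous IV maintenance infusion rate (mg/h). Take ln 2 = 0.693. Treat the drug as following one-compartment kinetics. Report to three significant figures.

(a) 124 mg; (b) 1.50 mg/h

Vd(total) = 83 kg × 1.6 L/kg = 132.8 L
LD = Vd × C = 132.8 × 0.93 = 123.5 mg
CL = 0.693 × Vd / t½ = 0.693 × 132.8 / 57 = 1.615 L/h
Infusion rate = CL × Css = 1.615 × 0.93 = 1.502 mg/h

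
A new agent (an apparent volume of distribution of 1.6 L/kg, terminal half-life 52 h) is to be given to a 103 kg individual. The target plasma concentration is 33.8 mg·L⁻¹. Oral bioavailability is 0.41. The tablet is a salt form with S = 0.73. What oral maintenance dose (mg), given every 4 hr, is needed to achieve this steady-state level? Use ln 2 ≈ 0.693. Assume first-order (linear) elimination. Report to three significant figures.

992 mg

Total Vd = 1.6 × 103 = 164.8 L
CL = 0.693 × Vd / t½ = 0.693 × 164.8 / 52 = 2.196 L/h
D = CL × Css × τ / F / S = 2.196 × 33.8 × 4 / 0.41 / 0.73 = 992.0 mg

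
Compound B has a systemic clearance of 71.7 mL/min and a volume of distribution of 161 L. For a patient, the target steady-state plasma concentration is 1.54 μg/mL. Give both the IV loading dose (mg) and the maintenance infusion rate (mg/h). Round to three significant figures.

(a) 248 mg; (b) 6.63 mg/h

Loading dose = Vd × C = 161.0 × 1.54 = 247.9 mg
CL = 71.7 mL/min = 71.7 × 0.06 = 4.302 L/h
Infusion rate = 4.302 L/h × 1.54 mg/L = 6.625 mg/h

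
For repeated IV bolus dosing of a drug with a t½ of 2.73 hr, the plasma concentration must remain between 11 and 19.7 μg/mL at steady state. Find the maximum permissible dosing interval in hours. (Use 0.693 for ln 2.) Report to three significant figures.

2.30 h

k = 0.693 / t½ = 0.693 / 2.73 = 0.2538 h⁻¹
Between IV bolus doses, concentration decays as C = C₀·e^(−kτ), so C_peak/C_trough = e^(kτ).
τ_max = ln(C_peak/C_trough) / k = ln(19.7/11) / 0.2538 = 0.5827 / 0.2538 = 2.296 h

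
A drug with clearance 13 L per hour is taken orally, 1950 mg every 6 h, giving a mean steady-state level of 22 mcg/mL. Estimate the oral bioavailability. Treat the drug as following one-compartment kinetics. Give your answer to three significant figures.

0.880

F·D/τ = CL·Css at steady state → F = CL·Css·τ / D.
F = 13 × 22 × 6 / 1950 = 0.880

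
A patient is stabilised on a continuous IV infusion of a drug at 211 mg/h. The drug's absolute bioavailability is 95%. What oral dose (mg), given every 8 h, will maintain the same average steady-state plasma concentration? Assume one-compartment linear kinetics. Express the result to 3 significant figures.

1780 mg

To maintain the same Css, the systemic dosing rate must be unchanged: F·D/τ = infusion rate.
D = rate × τ / F = 211 × 8 / 0.95 = 1777 mg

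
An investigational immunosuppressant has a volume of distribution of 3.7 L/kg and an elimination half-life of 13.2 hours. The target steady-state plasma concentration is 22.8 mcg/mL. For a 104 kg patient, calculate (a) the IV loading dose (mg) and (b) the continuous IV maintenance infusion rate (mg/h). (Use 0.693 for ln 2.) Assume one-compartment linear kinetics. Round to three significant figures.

(a) 8770 mg; (b) 461 mg/h

Vd(total) = 104 kg × 3.7 L/kg = 384.8 L
LD = Vd × C = 384.8 × 22.8 = 8773 mg
CL = 0.693 × Vd / t½ = 0.693 × 384.8 / 13.2 = 20.20 L/h
Infusion rate = CL × Css = 20.20 × 22.8 = 460.6 mg/h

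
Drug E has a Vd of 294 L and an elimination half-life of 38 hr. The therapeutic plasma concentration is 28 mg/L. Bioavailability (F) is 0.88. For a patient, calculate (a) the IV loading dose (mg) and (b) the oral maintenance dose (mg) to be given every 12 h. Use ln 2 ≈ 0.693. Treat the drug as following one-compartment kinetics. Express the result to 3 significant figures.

LD = Vd × C = 294.0 × 28 = 8232 mg
CL = 0.693 × Vd / t½ = 0.693 × 294.0 / 38 = 5.362 L/h
D = CL × Css × τ / F = 5.362 × 28 × 12 / 0.88 = 2047 mg

(a) 8230 mg; (b) 2050 mg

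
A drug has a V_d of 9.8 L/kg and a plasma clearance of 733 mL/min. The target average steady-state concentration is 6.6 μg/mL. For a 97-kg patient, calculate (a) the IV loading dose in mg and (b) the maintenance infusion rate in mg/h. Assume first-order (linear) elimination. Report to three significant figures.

(a) 6270 mg; (b) 290 mg/h

Vd = 9.8 L/kg × 97 kg = 950.6 L
Loading dose = Vd × C = 950.6 × 6.6 = 6274 mg
CL = 733 mL/min × 60/1000 = 43.98 L/h
Infusion rate = 43.98 L/h × 6.6 mg/L = 290.3 mg/h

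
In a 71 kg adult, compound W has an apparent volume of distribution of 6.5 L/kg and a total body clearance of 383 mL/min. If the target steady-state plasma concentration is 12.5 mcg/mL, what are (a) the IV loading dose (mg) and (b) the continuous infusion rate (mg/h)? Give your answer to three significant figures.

Total Vd = 6.5 × 71 = 461.5 L
LD = Vd · C_target = 461.5 × 12.5 = 5769 mg
CL = 383 mL/min = 383 × 0.06 = 22.98 L/h
Infusion rate = 22.98 L/h × 12.5 mg/L = 287.3 mg/h

(a) 5770 mg; (b) 287 mg/h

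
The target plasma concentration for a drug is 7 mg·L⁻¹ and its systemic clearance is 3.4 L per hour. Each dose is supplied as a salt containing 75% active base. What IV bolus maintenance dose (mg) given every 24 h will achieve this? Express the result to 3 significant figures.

762 mg

D = CL × Css × τ / S = 3.400 × 7 × 24 / 0.75 = 761.6 mg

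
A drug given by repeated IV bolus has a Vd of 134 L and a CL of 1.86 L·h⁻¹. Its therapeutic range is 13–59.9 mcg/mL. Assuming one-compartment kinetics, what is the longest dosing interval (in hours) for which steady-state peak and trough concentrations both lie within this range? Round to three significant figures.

110 h

k = CL / Vd = 1.860 / 134.0 = 0.01388 h⁻¹
Between IV bolus doses, concentration decays as C = C₀·e^(−kτ), so C_peak/C_trough = e^(kτ).
τ_max = ln(C_peak/C_trough) / k = ln(59.9/13) / 0.01388 = 1.528 / 0.01388 = 110.1 h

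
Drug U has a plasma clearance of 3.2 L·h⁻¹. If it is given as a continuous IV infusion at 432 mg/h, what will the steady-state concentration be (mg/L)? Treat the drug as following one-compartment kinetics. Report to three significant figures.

Css = rate / CL = 432 / 3.200 = 135.0 mg/L

135 mg/L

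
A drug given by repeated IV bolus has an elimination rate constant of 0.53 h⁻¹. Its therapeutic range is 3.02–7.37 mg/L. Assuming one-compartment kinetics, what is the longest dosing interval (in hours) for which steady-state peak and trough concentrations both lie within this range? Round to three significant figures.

Between IV bolus doses, concentration decays as C = C₀·e^(−kτ), so C_peak/C_trough = e^(kτ).
τ_max = ln(C_peak/C_trough) / k = ln(7.37/3.02) / 0.5300 = 0.8922 / 0.5300 = 1.683 h

1.68 h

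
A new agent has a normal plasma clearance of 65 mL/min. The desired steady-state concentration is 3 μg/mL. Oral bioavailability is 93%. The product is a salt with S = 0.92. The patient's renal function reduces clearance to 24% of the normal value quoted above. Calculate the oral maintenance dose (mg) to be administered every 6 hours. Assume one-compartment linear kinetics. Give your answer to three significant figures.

Convert clearance: 65 mL/min × 60 min/h ÷ 1000 mL/L = 3.900 L/h
Patient clearance = 0.24 × 3.900 = 0.9360 L/h
D = CL × Css × τ / F / S = 0.9360 × 3 × 6 / 0.93 / 0.92 = 19.69 mg

19.7 mg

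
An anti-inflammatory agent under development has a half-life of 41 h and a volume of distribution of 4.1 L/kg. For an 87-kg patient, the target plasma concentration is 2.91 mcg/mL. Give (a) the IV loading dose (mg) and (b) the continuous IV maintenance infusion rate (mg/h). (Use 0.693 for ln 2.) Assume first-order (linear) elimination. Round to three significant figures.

(a) 1040 mg; (b) 17.5 mg/h

Total Vd = 4.1 × 87 = 356.7 L
LD = Vd × C = 356.7 × 2.91 = 1038 mg
CL = 0.693 × Vd / t½ = 0.693 × 356.7 / 41 = 6.029 L/h
Infusion rate = CL × Css = 6.029 × 2.91 = 17.54 mg/h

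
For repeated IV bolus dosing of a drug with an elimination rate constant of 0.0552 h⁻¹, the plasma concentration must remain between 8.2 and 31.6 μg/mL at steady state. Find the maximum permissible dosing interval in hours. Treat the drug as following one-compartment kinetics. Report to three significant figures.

24.4 h

Between IV bolus doses, concentration decays as C = C₀·e^(−kτ), so C_peak/C_trough = e^(kτ).
τ_max = ln(C_peak/C_trough) / k = ln(31.6/8.2) / 0.05520 = 1.349 / 0.05520 = 24.44 h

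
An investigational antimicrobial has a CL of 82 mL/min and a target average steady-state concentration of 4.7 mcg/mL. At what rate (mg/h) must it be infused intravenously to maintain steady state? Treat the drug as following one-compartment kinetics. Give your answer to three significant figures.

23.1 mg/h

CL = 82 mL/min = 82 × 0.06 = 4.920 L/h
Infusion rate = CL · Css = 4.920 L/h × 4.7 mg/L = 23.12 mg/h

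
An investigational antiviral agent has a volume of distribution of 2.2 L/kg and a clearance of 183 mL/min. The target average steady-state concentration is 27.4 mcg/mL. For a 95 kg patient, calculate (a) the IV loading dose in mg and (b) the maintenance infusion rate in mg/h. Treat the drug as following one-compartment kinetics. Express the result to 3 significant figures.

Total Vd = 2.2 × 95 = 209.0 L
Loading: fill Vd to C_target → 209.0 L × 27.4 mg/L = 5727 mg
Convert clearance: 183 mL/min × 60 min/h ÷ 1000 mL/L = 10.98 L/h
Maintenance infusion rate = CL × Css = 10.98 × 27.4 = 300.9 mg/h

(a) 5730 mg; (b) 301 mg/h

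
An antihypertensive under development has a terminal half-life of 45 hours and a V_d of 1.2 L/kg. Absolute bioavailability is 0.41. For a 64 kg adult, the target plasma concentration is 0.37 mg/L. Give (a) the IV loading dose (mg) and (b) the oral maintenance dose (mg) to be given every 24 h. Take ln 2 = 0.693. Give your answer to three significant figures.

Vd(total) = 64 kg × 1.2 L/kg = 76.80 L
LD = Vd × C = 76.80 × 0.37 = 28.42 mg
CL = 0.693 × Vd / t½ = 0.693 × 76.80 / 45 = 1.183 L/h
D = CL × Css × τ / F = 1.183 × 0.37 × 24 / 0.41 = 25.62 mg

(a) 28.4 mg; (b) 25.6 mg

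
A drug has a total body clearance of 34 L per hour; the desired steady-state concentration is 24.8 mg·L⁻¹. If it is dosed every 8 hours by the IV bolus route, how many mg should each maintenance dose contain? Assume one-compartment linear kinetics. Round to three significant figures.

D = CL × Css × τ = 34.00 × 24.8 × 8 = 6746 mg

6750 mg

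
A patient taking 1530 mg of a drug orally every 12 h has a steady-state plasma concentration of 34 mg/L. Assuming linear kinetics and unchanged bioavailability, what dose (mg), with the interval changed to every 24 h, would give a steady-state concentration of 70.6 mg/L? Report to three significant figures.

6350 mg

For first-order elimination, Css ∝ F·D/(CL·τ); F and CL are unchanged, so Css ∝ D/τ.
D₂ = D₁ × (Css,target / Css,current) × (τ₂/τ₁) = 1530 × (70.6/34) × (24/12) = 6354 mg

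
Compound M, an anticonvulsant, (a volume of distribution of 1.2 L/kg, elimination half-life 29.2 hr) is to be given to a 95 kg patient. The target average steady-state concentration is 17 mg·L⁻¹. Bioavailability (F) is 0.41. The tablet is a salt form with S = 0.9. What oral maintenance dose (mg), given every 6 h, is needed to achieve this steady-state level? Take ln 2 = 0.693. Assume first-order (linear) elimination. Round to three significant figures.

Vd(total) = 95 kg × 1.2 L/kg = 114.0 L
CL = ln 2 · Vd / t½ = 0.693 × 114.0 / 29.2 = 2.706 L/h
D = CL × Css × τ / F / S = 2.706 × 17 × 6 / 0.41 / 0.9 = 748.0 mg

748 mg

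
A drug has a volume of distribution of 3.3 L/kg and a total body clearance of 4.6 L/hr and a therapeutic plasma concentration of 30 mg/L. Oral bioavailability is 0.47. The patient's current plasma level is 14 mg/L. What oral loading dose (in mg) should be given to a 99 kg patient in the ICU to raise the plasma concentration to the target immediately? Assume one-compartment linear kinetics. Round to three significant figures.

11100 mg

Total Vd = 3.3 × 99 = 326.7 L
Concentration deficit ΔC = 30 − 14 = 16.00 mg/L
LD = Vd × ΔC / F = 326.7 × 16.00 / 0.47 = 11120 mg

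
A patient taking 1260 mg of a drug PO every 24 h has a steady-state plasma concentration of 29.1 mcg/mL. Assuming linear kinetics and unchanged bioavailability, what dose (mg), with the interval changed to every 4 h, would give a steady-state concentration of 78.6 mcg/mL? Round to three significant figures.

567 mg

With linear kinetics, Css is proportional to dose rate (D/τ) at fixed clearance.
D₂ = D₁ × (Css,target / Css,current) × (τ₂/τ₁) = 1260 × (78.6/29.1) × (4/24) = 567.2 mg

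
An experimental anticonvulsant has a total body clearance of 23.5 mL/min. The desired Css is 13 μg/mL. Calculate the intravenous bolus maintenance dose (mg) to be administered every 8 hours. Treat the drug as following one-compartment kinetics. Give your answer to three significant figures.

CL = 23.5 mL/min × 60/1000 = 1.410 L/h
At steady state, dose per interval replaces the amount cleared in that interval: D/τ = CL·Css.
D = CL × Css × τ = 1.410 × 13 × 8 = 146.6 mg

147 mg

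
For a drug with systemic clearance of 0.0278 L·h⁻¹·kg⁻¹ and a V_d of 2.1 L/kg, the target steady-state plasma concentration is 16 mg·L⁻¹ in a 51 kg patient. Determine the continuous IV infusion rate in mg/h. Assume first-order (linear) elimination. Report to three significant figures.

CL = 0.0278 L·h⁻¹·kg⁻¹ × 51 kg = 1.418 L/h
At steady state, infusion rate equals elimination rate: rate in = CL × Css.
Infusion rate = CL · Css = 1.418 L/h × 16 mg/L = 22.69 mg/h

22.7 mg/h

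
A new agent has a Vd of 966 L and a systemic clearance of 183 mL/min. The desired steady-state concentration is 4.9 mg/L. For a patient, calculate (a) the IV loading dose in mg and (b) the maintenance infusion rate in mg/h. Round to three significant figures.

Loading: fill Vd to C_target → 966.0 L × 4.9 mg/L = 4733 mg
CL = 183 mL/min = 183 × 0.06 = 10.98 L/h
Maintenance: replace elimination → rate = CL × Css = 10.98 × 4.9 = 53.80 mg/h

(a) 4730 mg; (b) 53.8 mg/h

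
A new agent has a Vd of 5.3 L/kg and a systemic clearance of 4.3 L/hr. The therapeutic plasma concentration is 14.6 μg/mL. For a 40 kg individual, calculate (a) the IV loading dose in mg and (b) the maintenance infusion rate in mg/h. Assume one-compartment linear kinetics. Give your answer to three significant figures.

(a) 3100 mg; (b) 62.8 mg/h

Vd = 5.3 L/kg × 40 kg = 212.0 L
LD = Vd · C_target = 212.0 × 14.6 = 3095 mg
Infusion rate = 4.300 L/h × 14.6 mg/L = 62.78 mg/h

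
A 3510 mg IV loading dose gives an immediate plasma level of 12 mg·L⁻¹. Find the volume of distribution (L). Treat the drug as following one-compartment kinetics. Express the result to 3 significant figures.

Immediately after an IV bolus, C₀ = Dose / Vd, so Vd = Dose / C₀.
Vd = 3510 / 12 = 292.5 L

293 L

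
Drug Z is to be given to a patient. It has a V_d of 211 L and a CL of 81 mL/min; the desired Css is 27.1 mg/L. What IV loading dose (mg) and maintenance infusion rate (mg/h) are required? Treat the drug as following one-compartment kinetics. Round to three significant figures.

Loading dose = Vd × C = 211.0 × 27.1 = 5718 mg
CL = 81 mL/min × 60/1000 = 4.860 L/h
Infusion rate = 4.860 L/h × 27.1 mg/L = 131.7 mg/h

(a) 5720 mg; (b) 132 mg/h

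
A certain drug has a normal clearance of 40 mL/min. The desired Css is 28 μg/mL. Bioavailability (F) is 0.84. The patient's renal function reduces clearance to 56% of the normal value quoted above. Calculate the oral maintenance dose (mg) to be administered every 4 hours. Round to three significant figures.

179 mg

Convert clearance: 40 mL/min × 60 min/h ÷ 1000 mL/L = 2.400 L/h
Patient clearance = 0.56 × 2.400 = 1.344 L/h
At steady state, dose per interval replaces the amount cleared in that interval: F·D/τ = CL·Css.
D = CL × Css × τ / F = 1.344 × 28 × 4 / 0.84 = 179.2 mg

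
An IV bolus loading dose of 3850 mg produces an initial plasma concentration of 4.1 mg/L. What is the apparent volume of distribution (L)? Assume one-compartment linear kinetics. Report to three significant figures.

Immediately after an IV bolus, C₀ = Dose / Vd, so Vd = Dose / C₀.
Vd = 3850 / 4.1 = 939.0 L

939 L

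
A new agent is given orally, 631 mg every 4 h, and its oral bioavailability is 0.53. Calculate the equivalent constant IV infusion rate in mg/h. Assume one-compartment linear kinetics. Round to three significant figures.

Equivalent systemic input: infusion rate = F·D/τ.
Rate = 0.53 × 631 / 4 = 83.61 mg/h

83.6 mg/h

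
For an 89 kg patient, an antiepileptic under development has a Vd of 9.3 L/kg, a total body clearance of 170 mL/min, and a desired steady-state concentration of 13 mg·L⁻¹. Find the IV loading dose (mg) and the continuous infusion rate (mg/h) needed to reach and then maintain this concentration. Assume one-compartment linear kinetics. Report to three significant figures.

(a) 10800 mg; (b) 133 mg/h

Total Vd = 9.3 × 89 = 827.7 L
Loading dose = Vd × C = 827.7 × 13 = 10760 mg
CL = 170 mL/min = 170 × 0.06 = 10.20 L/h
Maintenance infusion rate = CL × Css = 10.20 × 13 = 132.6 mg/h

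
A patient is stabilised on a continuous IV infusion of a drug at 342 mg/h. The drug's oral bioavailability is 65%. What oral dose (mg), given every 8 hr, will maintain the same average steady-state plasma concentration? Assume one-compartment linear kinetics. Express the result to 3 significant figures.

To maintain the same Css, the systemic dosing rate must be unchanged: F·D/τ = infusion rate.
D = rate × τ / F = 342 × 8 / 0.65 = 4209 mg

4210 mg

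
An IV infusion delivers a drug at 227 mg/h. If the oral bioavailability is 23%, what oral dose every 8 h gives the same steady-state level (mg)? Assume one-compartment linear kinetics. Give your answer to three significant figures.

7900 mg

To maintain the same Css, the systemic dosing rate must be unchanged: F·D/τ = infusion rate.
D = rate × τ / F = 227 × 8 / 0.23 = 7896 mg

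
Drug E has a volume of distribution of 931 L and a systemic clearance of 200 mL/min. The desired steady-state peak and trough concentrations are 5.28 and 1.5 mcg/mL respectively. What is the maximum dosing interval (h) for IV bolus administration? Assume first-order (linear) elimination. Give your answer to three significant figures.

CL = 200 mL/min = 200 × 0.06 = 12.00 L/h
k = CL / Vd = 12.00 / 931.0 = 0.01289 h⁻¹
Between IV bolus doses, concentration decays as C = C₀·e^(−kτ), so C_peak/C_trough = e^(kτ).
τ_max = ln(C_peak/C_trough) / k = ln(5.28/1.5) / 0.01289 = 1.258 / 0.01289 = 97.60 h

97.6 h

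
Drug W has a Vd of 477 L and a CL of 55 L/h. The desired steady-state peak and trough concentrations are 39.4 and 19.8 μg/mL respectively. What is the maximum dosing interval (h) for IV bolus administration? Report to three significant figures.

k = CL / Vd = 55.00 / 477.0 = 0.1153 h⁻¹
Between IV bolus doses, concentration decays as C = C₀·e^(−kτ), so C_peak/C_trough = e^(kτ).
τ_max = ln(C_peak/C_trough) / k = ln(39.4/19.8) / 0.1153 = 0.6881 / 0.1153 = 5.968 h

5.97 h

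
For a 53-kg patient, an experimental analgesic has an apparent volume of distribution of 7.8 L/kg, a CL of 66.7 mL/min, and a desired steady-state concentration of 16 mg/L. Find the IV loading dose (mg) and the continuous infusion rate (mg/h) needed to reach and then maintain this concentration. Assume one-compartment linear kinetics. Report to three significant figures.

Vd(total) = 53 kg × 7.8 L/kg = 413.4 L
Loading: fill Vd to C_target → 413.4 L × 16 mg/L = 6614 mg
CL = 66.7 mL/min × 60/1000 = 4.002 L/h
Maintenance infusion rate = CL × Css = 4.002 × 16 = 64.03 mg/h

(a) 6610 mg; (b) 64.0 mg/h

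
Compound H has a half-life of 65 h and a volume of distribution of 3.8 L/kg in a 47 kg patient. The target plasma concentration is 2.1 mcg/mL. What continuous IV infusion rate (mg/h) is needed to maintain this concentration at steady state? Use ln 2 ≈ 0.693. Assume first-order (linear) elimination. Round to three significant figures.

4.00 mg/h

Vd = 3.8 L/kg × 47 kg = 178.6 L
CL = 0.693 × Vd / t½ = 0.693 × 178.6 / 65 = 1.904 L/h
Infusion rate = CL × Css = 1.904 × 2.1 = 3.998 mg/h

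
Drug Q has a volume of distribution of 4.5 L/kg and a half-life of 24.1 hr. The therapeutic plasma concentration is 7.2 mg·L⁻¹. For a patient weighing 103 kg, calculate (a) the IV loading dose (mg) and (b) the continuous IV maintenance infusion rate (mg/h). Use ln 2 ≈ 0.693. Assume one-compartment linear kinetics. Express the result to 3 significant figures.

Total Vd = 4.5 × 103 = 463.5 L
LD = Vd × C = 463.5 × 7.2 = 3337 mg
CL = 0.693 × Vd / t½ = 0.693 × 463.5 / 24.1 = 13.33 L/h
Infusion rate = CL × Css = 13.33 × 7.2 = 95.98 mg/h

(a) 3340 mg; (b) 96.0 mg/h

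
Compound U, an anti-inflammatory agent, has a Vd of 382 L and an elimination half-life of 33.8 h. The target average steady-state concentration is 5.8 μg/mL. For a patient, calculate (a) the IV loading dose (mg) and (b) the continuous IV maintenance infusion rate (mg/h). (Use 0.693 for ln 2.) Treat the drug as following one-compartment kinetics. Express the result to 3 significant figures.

LD = Vd × C = 382.0 × 5.8 = 2216 mg
CL = 0.693 × Vd / t½ = 0.693 × 382.0 / 33.8 = 7.832 L/h
Infusion rate = CL × Css = 7.832 × 5.8 = 45.43 mg/h

(a) 2220 mg; (b) 45.4 mg/h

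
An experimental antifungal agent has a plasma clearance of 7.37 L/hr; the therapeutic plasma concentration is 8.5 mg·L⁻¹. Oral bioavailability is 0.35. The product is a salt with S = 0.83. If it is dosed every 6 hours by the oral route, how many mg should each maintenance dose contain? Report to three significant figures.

1290 mg

At steady state, dose per interval replaces the amount cleared in that interval: F·S·D/τ = CL·Css.
D = CL × Css × τ / F / S = 7.370 × 8.5 × 6 / 0.35 / 0.83 = 1294 mg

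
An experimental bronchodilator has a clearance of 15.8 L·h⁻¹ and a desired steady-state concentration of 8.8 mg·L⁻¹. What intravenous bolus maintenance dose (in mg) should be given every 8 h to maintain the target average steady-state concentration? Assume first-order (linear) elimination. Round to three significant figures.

1110 mg

D = CL × Css × τ = 15.80 × 8.8 × 8 = 1112 mg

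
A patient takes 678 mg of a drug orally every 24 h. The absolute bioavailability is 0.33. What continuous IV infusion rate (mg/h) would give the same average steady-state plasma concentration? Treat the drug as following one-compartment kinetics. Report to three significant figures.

Equivalent systemic input: infusion rate = F·D/τ.
Rate = 0.33 × 678 / 24 = 9.323 mg/h

9.32 mg/h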